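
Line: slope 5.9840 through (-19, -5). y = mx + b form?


y + 5 = 5.9840(x + 19)
y = 5.9840x - 5 - 5.9840*(-19)
y = 5.9840x + 108.6960

y = 5.9840x + 108.6960


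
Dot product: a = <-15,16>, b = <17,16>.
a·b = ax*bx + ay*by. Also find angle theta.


a·b = -15*17 + 16*16 = -255 + 256 = 1
|a| = sqrt(225+256) = 21.9317
|b| = sqrt(289+256) = 23.3452
cos(theta) = 1/(sqrt(481)*sqrt(545)) = 1/sqrt(262145) = 0.001953
theta = arccos(1/sqrt(262145)) = 89.8881 degrees

a·b = 1, theta = 89.8881 deg


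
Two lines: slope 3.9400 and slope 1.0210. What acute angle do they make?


m1-m2 = 2.919
1+m1*m2 = 5.02274
tan(theta) = |2.919/5.02274| = 0.581157
theta = arctan(|2.919/5.02274|) = 30.1633 degrees (acute angle)

30.1633 degrees


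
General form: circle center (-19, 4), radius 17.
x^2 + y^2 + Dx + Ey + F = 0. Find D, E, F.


(x+ 19)^2 + (y-4)^2 = 17^2
D = -2h = 38, E = -2k = -8
F = h^2+k^2-r^2 = 361+16-289 = 88

D = 38, E = -8, F = 88


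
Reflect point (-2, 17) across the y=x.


Reflection rule for y=x: (y, x)
(-2, 17) -> (17, -2)

(17, -2)


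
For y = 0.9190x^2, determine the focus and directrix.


a = 0.9190
1/(4a) = 0.2720
Focus = (0, 0.2720)
Directrix: y = -0.2720

Focus = (0, 0.2720), Directrix: y = -0.2720


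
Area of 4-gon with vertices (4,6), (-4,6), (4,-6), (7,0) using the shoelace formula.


sum(xi*y_{i+1}) = 4*6 - 4*(-6) + 4*0 + 7*6 = 90
sum(yi*x_{i+1}) = 6*(-4) + 6*4 - 6*7 + 0*4 = -42
Area = |90 + 42|/2 = 132/2 = 66.0000

66.0000 sq units


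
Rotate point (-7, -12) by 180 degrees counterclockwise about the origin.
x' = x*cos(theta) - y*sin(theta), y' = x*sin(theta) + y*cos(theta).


cos(180) = -1, sin(180) = 0
x' = -7*(-1) + 12*0 = 7
y' = -7*0 - 12*(-1) = 12

(7, 12)


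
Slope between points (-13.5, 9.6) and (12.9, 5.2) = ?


dy = 5.2 - 9.6 = -4.4
dx = 12.9 + 13.5 = 26.4
m = -4.4/26.4 = -0.1667

m = -0.1667


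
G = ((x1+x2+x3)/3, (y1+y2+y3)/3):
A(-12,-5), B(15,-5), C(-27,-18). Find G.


Gx = (-12+15- 27)/3 = -24/3 = -8.0000
Gy = (-5- 5- 18)/3 = -28/3 = -9.3333

G = (-8.0000, -9.3333)


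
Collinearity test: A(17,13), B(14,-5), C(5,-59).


17*(-5+ 59) + 14*(-59-13) + 5*(13+ 5)
= 918 - 1008 + 90 = 0

Yes, collinear (determinant = 0)


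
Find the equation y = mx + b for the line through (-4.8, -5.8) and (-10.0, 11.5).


m = (17.3)/(-5.2) = -3.3269
b = y1 - m*x1 = -5.8 - (17.3*(-4.8))/(-5.2) = -5.8 - 15.9692 = -21.7692

y = -3.3269x - 21.7692


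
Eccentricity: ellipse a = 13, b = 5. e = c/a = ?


c = sqrt(169-25) = sqrt(144) = 12.0000
e = c/a = 12/13 = 0.9231

e = 0.9231


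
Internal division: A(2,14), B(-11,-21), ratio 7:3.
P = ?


Px = (7*(-11) + 3*2)/10 = -71/10 = -7.1000
Py = (7*(-21) + 3*14)/10 = -105/10 = -10.5000

P = (-7.1000, -10.5000)


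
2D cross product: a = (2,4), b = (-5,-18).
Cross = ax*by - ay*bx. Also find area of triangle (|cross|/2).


cross = 2*(-18) - 4*(-5) = -36 + 20 = -16
Triangle area = |-16|/2 = 16/2 = 8.0000

cross = -16, triangle area = 8.0000


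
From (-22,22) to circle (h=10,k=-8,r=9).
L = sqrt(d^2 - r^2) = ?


d = sqrt((-22-10)^2 + (22+ 8)^2) = sqrt(1024+900) = 43.8634
L = sqrt(1924.0000 - 81) = sqrt(1843.0000) = 42.9302

42.9302


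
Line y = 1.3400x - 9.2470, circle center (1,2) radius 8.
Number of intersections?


Substitute y = 1.3400x - 9.2470: (x-1)^2 + (1.3400x- 9.2470-2)^2 = 64
Expand to Ax^2 + Bx + C = 0, where b-k = -11.247
A = 1+m^2 = 2.7956
B = 2(m(b-k) - h) = 2(1.3400*(-11.247) - 1) = -32.14196
C = h^2 + (b-k)^2 - r^2 = 1 + 126.495009 - 64 = 63.495009
disc = B^2-4AC = 1033.1056 - 710.0266 = 323.0790
disc > 0

2 intersection points


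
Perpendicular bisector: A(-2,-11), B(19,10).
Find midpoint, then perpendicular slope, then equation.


Midpoint = (8.5, -0.5)
Slope of AB = dy/dx = 21/21 = 1.0000
Perp slope = -dx/dy = -21/21 = -1.0000
b = My - (perp slope)*Mx = -0.5 + (21*8.5)/21 = -0.5 + 8.5000 = 8.0000

y = -1.0000x + 8.0000


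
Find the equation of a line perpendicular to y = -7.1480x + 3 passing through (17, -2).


Perpendicular slope = -1/m1 = -1/(-7.1480) = 0.1399
b2 = y0 - m2*x0 = -2 + 17/(-7.1480) = -2 - 2.3783 = -4.3783

y = 0.1399x - 4.3783


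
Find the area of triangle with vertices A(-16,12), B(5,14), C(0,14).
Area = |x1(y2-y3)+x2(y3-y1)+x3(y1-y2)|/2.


-16*(14-14) = 0
5*(14-12) = 10
0*(12-14) = 0
sum = 10
Area = |10|/2 = 5.0000

5.0000 sq units


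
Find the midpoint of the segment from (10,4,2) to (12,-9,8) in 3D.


Mx = (10+12)/2 = 11.0000
My = (4- 9)/2 = -2.5000
Mz = (2+8)/2 = 5.0000

M = (11.0000, -2.5000, 5.0000)


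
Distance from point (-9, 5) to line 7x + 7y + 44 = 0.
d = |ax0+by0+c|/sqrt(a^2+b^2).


|7*(-9) + 7*5 + 44| = |16| = 16
sqrt(49 + 49) = sqrt(98) = 9.8995
d = 16/sqrt(98) = 1.6162

1.6162


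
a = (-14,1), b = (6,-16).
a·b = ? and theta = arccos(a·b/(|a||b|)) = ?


a·b = -14*6 + 1*(-16) = -84 - 16 = -100
|a| = sqrt(196+1) = 14.0357
|b| = sqrt(36+256) = 17.0880
cos(theta) = -100/(sqrt(197)*sqrt(292)) = -100/sqrt(57524) = -0.416942
theta = arccos(-100/sqrt(57524)) = 114.6417 degrees

a·b = -100, theta = 114.6417 deg


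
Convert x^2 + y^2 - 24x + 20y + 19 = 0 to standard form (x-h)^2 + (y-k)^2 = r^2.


h = -D/2 = 24/2 = 12
k = -E/2 = -20/2 = -10
r^2 = h^2 + k^2 - F = 144 + 100 - 19 = 225
r = 15

Center (12, -10), radius = 15


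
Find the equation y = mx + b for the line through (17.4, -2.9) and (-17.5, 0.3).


m = (3.2)/(-34.9) = -0.0917
b = y1 - m*x1 = -2.9 - (3.2*17.4)/(-34.9) = -2.9 + 1.5954 = -1.3046

y = -0.0917x - 1.3046


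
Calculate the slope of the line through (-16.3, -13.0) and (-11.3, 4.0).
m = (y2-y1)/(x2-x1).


dy = 4.0 + 13.0 = 17.0
dx = -11.3 + 16.3 = 5.0
m = 17.0/5.0 = 3.4000

m = 3.4000


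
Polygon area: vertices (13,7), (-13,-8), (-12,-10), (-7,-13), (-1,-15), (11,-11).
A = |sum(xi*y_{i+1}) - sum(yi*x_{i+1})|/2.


sum(xi*y_{i+1}) = 13*(-8) - 13*(-10) - 12*(-13) - 7*(-15) - 1*(-11) + 11*7 = 375
sum(yi*x_{i+1}) = 7*(-13) - 8*(-12) - 10*(-7) - 13*(-1) - 15*11 - 11*13 = -220
Area = |375 + 220|/2 = 595/2 = 297.5000

297.5000 sq units


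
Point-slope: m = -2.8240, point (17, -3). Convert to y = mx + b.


y + 3 = -2.8240(x - 17)
y = -2.8240x - 3 + 2.8240*17
y = -2.8240x + 45.0080

y = -2.8240x + 45.0080


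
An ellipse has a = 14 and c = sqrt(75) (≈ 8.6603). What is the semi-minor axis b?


b^2 = 14^2 - (sqrt(75))^2 = 196 - 75 = 121
b = sqrt(121) = 11

b = 11


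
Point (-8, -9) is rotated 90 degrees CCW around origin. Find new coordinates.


cos(90) = 0, sin(90) = 1
x' = -8*0 + 9*1 = 9
y' = -8*1 - 9*0 = -8

(9, -8)


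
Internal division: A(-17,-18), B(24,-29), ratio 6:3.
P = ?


Px = (6*24 + 3*(-17))/9 = 93/9 = 10.3333
Py = (6*(-29) + 3*(-18))/9 = -228/9 = -25.3333

P = (10.3333, -25.3333)


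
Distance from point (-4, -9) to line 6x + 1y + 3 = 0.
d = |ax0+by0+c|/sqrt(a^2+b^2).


|6*(-4) + 1*(-9) + 3| = |-30| = 30
sqrt(36 + 1) = sqrt(37) = 6.0828
d = 30/sqrt(37) = 4.9320

4.9320


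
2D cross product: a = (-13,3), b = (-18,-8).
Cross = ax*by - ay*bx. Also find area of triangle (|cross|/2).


cross = -13*(-8) - 3*(-18) = 104 + 54 = 158
Triangle area = |158|/2 = 158/2 = 79.0000

cross = 158, triangle area = 79.0000


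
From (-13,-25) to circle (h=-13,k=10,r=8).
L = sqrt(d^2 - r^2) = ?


d = sqrt((-13+ 13)^2 + (-25-10)^2) = sqrt(0+1225) = 35.0000
L = sqrt(1225.0000 - 64) = sqrt(1161.0000) = 34.0735

34.0735


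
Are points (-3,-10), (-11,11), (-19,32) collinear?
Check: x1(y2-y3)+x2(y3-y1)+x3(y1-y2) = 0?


-3*(11-32) - 11*(32+ 10) - 19*(-10-11)
= 63 - 462 + 399 = 0

Yes, collinear (determinant = 0)


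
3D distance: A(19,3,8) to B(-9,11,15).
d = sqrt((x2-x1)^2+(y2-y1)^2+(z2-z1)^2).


dx=-28, dy=8, dz=7
d = sqrt(784+64+49) = sqrt(897) = 29.9500

29.9500


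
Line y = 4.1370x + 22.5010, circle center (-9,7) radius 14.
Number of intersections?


Substitute y = 4.1370x + 22.5010: (x+ 9)^2 + (4.1370x+22.5010-7)^2 = 196
Expand to Ax^2 + Bx + C = 0, where b-k = 15.501
A = 1+m^2 = 18.114769
B = 2(m(b-k) - h) = 2(4.1370*15.501 + 9) = 146.255274
C = h^2 + (b-k)^2 - r^2 = 81 + 240.281001 - 196 = 125.281001
disc = B^2-4AC = 21390.6052 - 9077.7456 = 12312.8596
disc > 0

2 intersection points


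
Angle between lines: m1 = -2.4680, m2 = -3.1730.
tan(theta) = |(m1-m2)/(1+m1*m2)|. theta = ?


m1-m2 = 0.705
1+m1*m2 = 8.830964
tan(theta) = |0.705/8.830964| = 0.079833
theta = arctan(|0.705/8.830964|) = 4.5644 degrees (acute angle)

4.5644 degrees


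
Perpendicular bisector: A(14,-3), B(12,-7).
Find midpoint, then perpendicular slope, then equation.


Midpoint = (13, -5)
Slope of AB = dy/dx = -4/(-2) = 2.0000
Perp slope = -dx/dy = -2/4 = -0.5000
b = My - (perp slope)*Mx = -5 + (-2*13)/(-4) = -5 + 6.5000 = 1.5000

y = -0.5000x + 1.5000


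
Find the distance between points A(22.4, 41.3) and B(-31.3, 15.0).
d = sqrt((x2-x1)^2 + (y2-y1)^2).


dx = -31.3 - 22.4 = -53.7
dy = 15.0 - 41.3 = -26.3
d = sqrt(2883.69 + 691.69) = sqrt(3575.38) = 59.7945

59.7945


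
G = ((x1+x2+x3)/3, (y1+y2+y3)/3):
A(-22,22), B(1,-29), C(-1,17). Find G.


Gx = (-22+1- 1)/3 = -22/3 = -7.3333
Gy = (22- 29+17)/3 = 10/3 = 3.3333

G = (-7.3333, 3.3333)


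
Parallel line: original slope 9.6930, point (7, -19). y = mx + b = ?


Parallel lines have equal slopes.
m2 = 9.6930
b2 = -19 - 9.6930*7 = -86.8510

y = 9.6930x - 86.8510


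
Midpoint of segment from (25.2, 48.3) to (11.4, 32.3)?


Mx = (25.2 + 11.4)/2 = 36.6/2 = 18.3000
My = (48.3 + 32.3)/2 = 80.6/2 = 40.3000

(18.3000, 40.3000)


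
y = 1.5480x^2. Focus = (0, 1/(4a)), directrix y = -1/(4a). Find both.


a = 1.5480
1/(4a) = 0.1615
Focus = (0, 0.1615)
Directrix: y = -0.1615

Focus = (0, 0.1615), Directrix: y = -0.1615


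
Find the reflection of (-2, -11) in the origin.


Reflection rule for origin: (-x, -y)
(-2, -11) -> (2, 11)

(2, 11)


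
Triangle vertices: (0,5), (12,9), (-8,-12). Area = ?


0*(9+ 12) = 0
12*(-12-5) = -204
-8*(5-9) = 32
sum = -172
Area = |-172|/2 = 86.0000

86.0000 sq units


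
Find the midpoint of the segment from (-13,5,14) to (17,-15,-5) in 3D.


Mx = (-13+17)/2 = 2.0000
My = (5- 15)/2 = -5.0000
Mz = (14- 5)/2 = 4.5000

M = (2.0000, -5.0000, 4.5000)


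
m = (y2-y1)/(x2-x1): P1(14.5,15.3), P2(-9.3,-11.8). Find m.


dy = -11.8 - 15.3 = -27.1
dx = -9.3 - 14.5 = -23.8
m = -27.1/(-23.8) = 1.1387

m = 1.1387


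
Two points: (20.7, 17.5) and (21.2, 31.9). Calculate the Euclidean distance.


dx = 21.2 - 20.7 = 0.5
dy = 31.9 - 17.5 = 14.4
d = sqrt(0.25 + 207.36) = sqrt(207.61) = 14.4087

14.4087


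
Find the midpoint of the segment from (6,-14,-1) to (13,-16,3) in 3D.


Mx = (6+13)/2 = 9.5000
My = (-14- 16)/2 = -15.0000
Mz = (-1+3)/2 = 1.0000

M = (9.5000, -15.0000, 1.0000)


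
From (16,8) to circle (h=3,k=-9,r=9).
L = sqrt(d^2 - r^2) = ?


d = sqrt((16-3)^2 + (8+ 9)^2) = sqrt(169+289) = 21.4009
L = sqrt(458.0000 - 81) = sqrt(377.0000) = 19.4165

19.4165


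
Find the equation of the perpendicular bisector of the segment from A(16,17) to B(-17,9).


Midpoint = (-0.5, 13)
Slope of AB = dy/dx = -8/(-33) = 0.2424
Perp slope = -dx/dy = -33/8 = -4.1250
b = My - (perp slope)*Mx = 13 + (-33*(-0.5))/(-8) = 13 - 2.0625 = 10.9375

y = -4.1250x + 10.9375


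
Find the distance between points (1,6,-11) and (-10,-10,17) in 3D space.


dx=-11, dy=-16, dz=28
d = sqrt(121+256+784) = sqrt(1161) = 34.0735

34.0735


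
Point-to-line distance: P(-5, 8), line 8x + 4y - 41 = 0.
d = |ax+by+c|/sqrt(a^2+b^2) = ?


|8*(-5) + 4*8 - 41| = |-49| = 49
sqrt(64 + 16) = sqrt(80) = 8.9443
d = 49/sqrt(80) = 5.4784

5.4784


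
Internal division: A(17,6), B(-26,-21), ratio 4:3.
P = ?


Px = (4*(-26) + 3*17)/7 = -53/7 = -7.5714
Py = (4*(-21) + 3*6)/7 = -66/7 = -9.4286

P = (-7.5714, -9.4286)


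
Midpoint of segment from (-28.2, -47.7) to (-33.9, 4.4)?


Mx = (-28.2 - 33.9)/2 = -62.1/2 = -31.0500
My = (-47.7 + 4.4)/2 = -43.3/2 = -21.6500

(-31.0500, -21.6500)


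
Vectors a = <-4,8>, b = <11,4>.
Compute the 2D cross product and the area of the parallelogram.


cross = -4*4 - 8*11 = -16 - 88 = -104
Parallelogram area = |-104| = 104

cross = -104, parallelogram area = 104


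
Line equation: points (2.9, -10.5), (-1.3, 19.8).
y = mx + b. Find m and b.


m = (30.3)/(-4.2) = -7.2143
b = y1 - m*x1 = -10.5 - (30.3*2.9)/(-4.2) = -10.5 + 20.9214 = 10.4214

y = -7.2143x + 10.4214


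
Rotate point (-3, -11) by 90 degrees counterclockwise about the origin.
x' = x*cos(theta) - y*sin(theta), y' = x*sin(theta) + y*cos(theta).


cos(90) = 0, sin(90) = 1
x' = -3*0 + 11*1 = 11
y' = -3*1 - 11*0 = -3

(11, -3)


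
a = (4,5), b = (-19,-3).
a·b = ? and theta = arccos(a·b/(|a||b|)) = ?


a·b = 4*(-19) + 5*(-3) = -76 - 15 = -91
|a| = sqrt(16+25) = 6.4031
|b| = sqrt(361+9) = 19.2354
cos(theta) = -91/(sqrt(41)*sqrt(370)) = -91/sqrt(15170) = -0.738837
theta = arccos(-91/sqrt(15170)) = 137.6324 degrees

a·b = -91, theta = 137.6324 deg


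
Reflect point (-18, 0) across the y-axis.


Reflection rule for y-axis: (-x, y)
(-18, 0) -> (18, 0)

(18, 0)


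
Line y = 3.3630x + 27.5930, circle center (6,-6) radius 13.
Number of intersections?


Substitute y = 3.3630x + 27.5930: (x-6)^2 + (3.3630x+27.5930+ 6)^2 = 169
Expand to Ax^2 + Bx + C = 0, where b-k = 33.593
A = 1+m^2 = 12.309769
B = 2(m(b-k) - h) = 2(3.3630*33.593 - 6) = 213.946518
C = h^2 + (b-k)^2 - r^2 = 36 + 1128.489649 - 169 = 995.489649
disc = B^2-4AC = 45773.1126 - 49016.9905 = -3243.8779
disc < 0

0 intersection points


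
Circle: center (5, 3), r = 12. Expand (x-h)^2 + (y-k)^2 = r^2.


(x-5)^2 + (y-3)^2 = 12^2
D = -2h = -10, E = -2k = -6
F = h^2+k^2-r^2 = 25+9-144 = -110

x^2 + y^2 - 10x - 6y - 110 = 0


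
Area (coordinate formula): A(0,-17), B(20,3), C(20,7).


0*(3-7) = 0
20*(7+ 17) = 480
20*(-17-3) = -400
sum = 80
Area = |80|/2 = 40.0000

40.0000 sq units


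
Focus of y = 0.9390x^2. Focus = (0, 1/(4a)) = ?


a = 0.9390
4a = 3.7560
focus = (0, 1/3.7560) = (0, 0.2662)

Focus = (0, 0.2662)


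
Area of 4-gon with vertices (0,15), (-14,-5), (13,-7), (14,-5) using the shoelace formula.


sum(xi*y_{i+1}) = 0*(-5) - 14*(-7) + 13*(-5) + 14*15 = 243
sum(yi*x_{i+1}) = 15*(-14) - 5*13 - 7*14 - 5*0 = -373
Area = |243 + 373|/2 = 616/2 = 308.0000

308.0000 sq units


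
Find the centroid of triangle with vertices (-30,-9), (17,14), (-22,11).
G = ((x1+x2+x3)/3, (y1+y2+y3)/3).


Gx = (-30+17- 22)/3 = -35/3 = -11.6667
Gy = (-9+14+11)/3 = 16/3 = 5.3333

G = (-11.6667, 5.3333)


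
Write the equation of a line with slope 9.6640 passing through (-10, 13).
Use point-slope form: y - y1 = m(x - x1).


y - 13 = 9.6640(x + 10)
y = 9.6640x + 13 - 9.6640*(-10)
y = 9.6640x + 109.6400

y = 9.6640x + 109.6400


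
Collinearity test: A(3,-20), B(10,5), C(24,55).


3*(5-55) + 10*(55+ 20) + 24*(-20-5)
= -150 + 750 - 600 = 0

Yes, collinear (determinant = 0)


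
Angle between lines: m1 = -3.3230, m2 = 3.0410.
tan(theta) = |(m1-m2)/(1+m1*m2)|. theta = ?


m1-m2 = -6.364
1+m1*m2 = -9.105243
tan(theta) = |-6.364/(-9.105243)| = 0.698938
theta = arctan(|-6.364/(-9.105243)|) = 34.9512 degrees (acute angle)

34.9512 degrees


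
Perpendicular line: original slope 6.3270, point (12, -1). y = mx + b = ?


Perpendicular slope = -1/m1 = -1/6.3270 = -0.1581
b2 = y0 - m2*x0 = -1 + 12/6.3270 = -1 + 1.8966 = 0.8966

y = -0.1581x + 0.8966


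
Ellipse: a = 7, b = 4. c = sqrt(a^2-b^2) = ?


c^2 = 7^2 - 4^2 = 49 - 16 = 33
c = sqrt(33) = 5.7446

c = 5.7446


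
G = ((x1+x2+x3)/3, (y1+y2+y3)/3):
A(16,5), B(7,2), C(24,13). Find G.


Gx = (16+7+24)/3 = 47/3 = 15.6667
Gy = (5+2+13)/3 = 20/3 = 6.6667

G = (15.6667, 6.6667)


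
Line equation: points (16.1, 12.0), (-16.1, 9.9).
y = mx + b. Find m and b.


m = (-2.1)/(-32.2) = 0.0652
b = y1 - m*x1 = 12.0 - (-2.1*16.1)/(-32.2) = 12.0 - 1.0500 = 10.9500

y = 0.0652x + 10.9500


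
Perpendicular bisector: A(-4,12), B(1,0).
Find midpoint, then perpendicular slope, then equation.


Midpoint = (-1.5, 6)
Slope of AB = dy/dx = -12/5 = -2.4000
Perp slope = -dx/dy = 5/12 = 0.4167
b = My - (perp slope)*Mx = 6 + (5*(-1.5))/(-12) = 6 + 0.6250 = 6.6250

y = 0.4167x + 6.6250


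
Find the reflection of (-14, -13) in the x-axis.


Reflection rule for x-axis: (x, -y)
(-14, -13) -> (-14, 13)

(-14, 13)


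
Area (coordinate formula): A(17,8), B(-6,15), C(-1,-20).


17*(15+ 20) = 595
-6*(-20-8) = 168
-1*(8-15) = 7
sum = 770
Area = |770|/2 = 385.0000

385.0000 sq units


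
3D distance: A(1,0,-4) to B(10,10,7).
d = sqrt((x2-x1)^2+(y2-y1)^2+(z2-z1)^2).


dx=9, dy=10, dz=11
d = sqrt(81+100+121) = sqrt(302) = 17.3781

17.3781


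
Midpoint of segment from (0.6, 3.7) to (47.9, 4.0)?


Mx = (0.6 + 47.9)/2 = 48.5/2 = 24.2500
My = (3.7 + 4.0)/2 = 7.7/2 = 3.8500

(24.2500, 3.8500)


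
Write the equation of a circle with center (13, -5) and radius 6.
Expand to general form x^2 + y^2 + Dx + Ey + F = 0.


(x-13)^2 + (y+ 5)^2 = 6^2
D = -2h = -26, E = -2k = 10
F = h^2+k^2-r^2 = 169+25-36 = 158

x^2 + y^2 - 26x + 10y + 158 = 0


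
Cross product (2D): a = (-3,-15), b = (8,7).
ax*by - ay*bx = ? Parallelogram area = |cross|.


cross = -3*7 + 15*8 = -21 + 120 = 99
Parallelogram area = |99| = 99

cross = 99, parallelogram area = 99


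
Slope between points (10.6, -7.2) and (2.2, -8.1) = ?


dy = -8.1 + 7.2 = -0.9
dx = 2.2 - 10.6 = -8.4
m = -0.9/(-8.4) = 0.1071

m = 0.1071


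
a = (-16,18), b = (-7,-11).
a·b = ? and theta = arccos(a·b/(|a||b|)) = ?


a·b = -16*(-7) + 18*(-11) = 112 - 198 = -86
|a| = sqrt(256+324) = 24.0832
|b| = sqrt(49+121) = 13.0384
cos(theta) = -86/(sqrt(580)*sqrt(170)) = -86/sqrt(98600) = -0.273880
theta = arccos(-86/sqrt(98600)) = 105.8953 degrees

a·b = -86, theta = 105.8953 deg


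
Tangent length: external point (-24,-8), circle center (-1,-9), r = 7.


d = sqrt((-24+ 1)^2 + (-8+ 9)^2) = sqrt(529+1) = 23.0217
L = sqrt(530.0000 - 49) = sqrt(481.0000) = 21.9317

21.9317


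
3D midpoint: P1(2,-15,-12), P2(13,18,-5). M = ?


Mx = (2+13)/2 = 7.5000
My = (-15+18)/2 = 1.5000
Mz = (-12- 5)/2 = -8.5000

M = (7.5000, 1.5000, -8.5000)


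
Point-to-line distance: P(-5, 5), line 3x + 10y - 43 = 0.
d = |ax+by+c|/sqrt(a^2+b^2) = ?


|3*(-5) + 10*5 - 43| = |-8| = 8
sqrt(9 + 100) = sqrt(109) = 10.4403
d = 8/sqrt(109) = 0.7663

0.7663


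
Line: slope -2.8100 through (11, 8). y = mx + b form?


y - 8 = -2.8100(x - 11)
y = -2.8100x + 8 + 2.8100*11
y = -2.8100x + 38.9100

y = -2.8100x + 38.9100


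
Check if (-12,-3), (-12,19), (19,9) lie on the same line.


-12*(19-9) - 12*(9+ 3) + 19*(-3-19)
= -120 - 144 - 418 = -682

No, not collinear (determinant = -682)


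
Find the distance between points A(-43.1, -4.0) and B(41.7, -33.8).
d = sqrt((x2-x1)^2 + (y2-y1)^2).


dx = 41.7 + 43.1 = 84.8
dy = -33.8 + 4.0 = -29.8
d = sqrt(7191.04 + 888.04) = sqrt(8079.08) = 89.8837

89.8837


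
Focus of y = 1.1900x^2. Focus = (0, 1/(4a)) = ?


a = 1.1900
4a = 4.7600
focus = (0, 1/4.7600) = (0, 0.2101)

Focus = (0, 0.2101)


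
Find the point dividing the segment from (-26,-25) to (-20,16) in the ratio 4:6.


Px = (4*(-20) + 6*(-26))/10 = -236/10 = -23.6000
Py = (4*16 + 6*(-25))/10 = -86/10 = -8.6000

P = (-23.6000, -8.6000)


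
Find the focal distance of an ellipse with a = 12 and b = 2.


c^2 = 12^2 - 2^2 = 144 - 4 = 140
c = sqrt(140) = 11.8322

c = 11.8322


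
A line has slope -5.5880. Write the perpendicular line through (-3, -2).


Perpendicular slope = -1/m1 = -1/(-5.5880) = 0.1790
b2 = y0 - m2*x0 = -2 - 3/(-5.5880) = -2 + 0.5369 = -1.4631

y = 0.1790x - 1.4631


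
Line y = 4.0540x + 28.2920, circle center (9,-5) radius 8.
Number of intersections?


Substitute y = 4.0540x + 28.2920: (x-9)^2 + (4.0540x+28.2920+ 5)^2 = 64
Expand to Ax^2 + Bx + C = 0, where b-k = 33.292
A = 1+m^2 = 17.434916
B = 2(m(b-k) - h) = 2(4.0540*33.292 - 9) = 251.931536
C = h^2 + (b-k)^2 - r^2 = 81 + 1108.357264 - 64 = 1125.357264
disc = B^2-4AC = 63469.4988 - 78482.0375 = -15012.5387
disc < 0

0 intersection points


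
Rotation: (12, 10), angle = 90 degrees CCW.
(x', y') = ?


cos(90) = 0, sin(90) = 1
x' = 12*0 - 10*1 = -10
y' = 12*1 + 10*0 = 12

(-10, 12)


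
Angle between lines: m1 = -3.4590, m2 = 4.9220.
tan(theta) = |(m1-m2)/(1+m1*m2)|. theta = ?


m1-m2 = -8.381
1+m1*m2 = -16.025198
tan(theta) = |-8.381/(-16.025198)| = 0.522989
theta = arctan(|-8.381/(-16.025198)|) = 27.6091 degrees (acute angle)

27.6091 degrees


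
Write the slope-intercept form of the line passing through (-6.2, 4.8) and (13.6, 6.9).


m = (2.1)/(19.8) = 0.1061
b = y1 - m*x1 = 4.8 - (2.1*(-6.2))/(19.8) = 4.8 + 0.6576 = 5.4576

y = 0.1061x + 5.4576


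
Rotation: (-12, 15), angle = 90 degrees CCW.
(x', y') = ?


cos(90) = 0, sin(90) = 1
x' = -12*0 - 15*1 = -15
y' = -12*1 + 15*0 = -12

(-15, -12)


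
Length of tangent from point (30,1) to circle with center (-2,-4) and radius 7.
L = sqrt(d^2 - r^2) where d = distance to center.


d = sqrt((30+ 2)^2 + (1+ 4)^2) = sqrt(1024+25) = 32.3883
L = sqrt(1049.0000 - 49) = sqrt(1000.0000) = 31.6228

31.6228


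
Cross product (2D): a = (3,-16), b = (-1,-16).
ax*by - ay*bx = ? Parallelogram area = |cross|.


cross = 3*(-16) + 16*(-1) = -48 - 16 = -64
Parallelogram area = |-64| = 64

cross = -64, parallelogram area = 64


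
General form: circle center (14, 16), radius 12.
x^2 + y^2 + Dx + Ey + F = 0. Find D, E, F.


(x-14)^2 + (y-16)^2 = 12^2
D = -2h = -28, E = -2k = -32
F = h^2+k^2-r^2 = 196+256-144 = 308

D = -28, E = -32, F = 308


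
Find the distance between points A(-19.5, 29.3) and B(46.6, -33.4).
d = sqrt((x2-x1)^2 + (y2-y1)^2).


dx = 46.6 + 19.5 = 66.1
dy = -33.4 - 29.3 = -62.7
d = sqrt(4369.21 + 3931.29) = sqrt(8300.5) = 91.1071

91.1071


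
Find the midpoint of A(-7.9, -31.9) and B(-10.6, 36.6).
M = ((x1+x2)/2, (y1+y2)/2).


Mx = (-7.9 - 10.6)/2 = -18.5/2 = -9.2500
My = (-31.9 + 36.6)/2 = 4.7/2 = 2.3500

(-9.2500, 2.3500)


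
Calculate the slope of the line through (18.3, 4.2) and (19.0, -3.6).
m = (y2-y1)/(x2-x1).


dy = -3.6 - 4.2 = -7.8
dx = 19.0 - 18.3 = 0.7
m = -7.8/0.7 = -11.1429

m = -11.1429


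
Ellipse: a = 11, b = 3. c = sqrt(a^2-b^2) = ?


c^2 = 11^2 - 3^2 = 121 - 9 = 112
c = sqrt(112) = 10.5830

c = 10.5830


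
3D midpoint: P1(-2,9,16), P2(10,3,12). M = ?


Mx = (-2+10)/2 = 4.0000
My = (9+3)/2 = 6.0000
Mz = (16+12)/2 = 14.0000

M = (4.0000, 6.0000, 14.0000)


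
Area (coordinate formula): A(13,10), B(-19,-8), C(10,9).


13*(-8-9) = -221
-19*(9-10) = 19
10*(10+ 8) = 180
sum = -22
Area = |-22|/2 = 11.0000

11.0000 sq units


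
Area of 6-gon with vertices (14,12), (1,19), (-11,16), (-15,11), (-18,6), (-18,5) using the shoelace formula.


sum(xi*y_{i+1}) = 14*19 + 1*16 - 11*11 - 15*6 - 18*5 - 18*12 = -235
sum(yi*x_{i+1}) = 12*1 + 19*(-11) + 16*(-15) + 11*(-18) + 6*(-18) + 5*14 = -673
Area = |-235 + 673|/2 = 438/2 = 219.0000

219.0000 sq units


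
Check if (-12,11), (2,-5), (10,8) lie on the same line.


-12*(-5-8) + 2*(8-11) + 10*(11+ 5)
= 156 - 6 + 160 = 310

No, not collinear (determinant = 310)


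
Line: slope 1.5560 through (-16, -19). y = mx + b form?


y + 19 = 1.5560(x + 16)
y = 1.5560x - 19 - 1.5560*(-16)
y = 1.5560x + 5.8960

y = 1.5560x + 5.8960


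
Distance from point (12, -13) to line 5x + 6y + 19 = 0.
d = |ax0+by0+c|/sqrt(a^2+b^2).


|5*12 + 6*(-13) + 19| = |1| = 1
sqrt(25 + 36) = sqrt(61) = 7.8102
d = 1/sqrt(61) = 0.1280

0.1280


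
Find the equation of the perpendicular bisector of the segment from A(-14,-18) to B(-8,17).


Midpoint = (-11, -0.5)
Slope of AB = dy/dx = 35/6 = 5.8333
Perp slope = -dx/dy = -6/35 = -0.1714
b = My - (perp slope)*Mx = -0.5 + (6*(-11))/35 = -0.5 - 1.8857 = -2.3857

y = -0.1714x - 2.3857


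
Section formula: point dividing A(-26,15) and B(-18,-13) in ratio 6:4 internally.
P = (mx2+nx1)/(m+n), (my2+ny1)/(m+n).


Px = (6*(-18) + 4*(-26))/10 = -212/10 = -21.2000
Py = (6*(-13) + 4*15)/10 = -18/10 = -1.8000

P = (-21.2000, -1.8000)


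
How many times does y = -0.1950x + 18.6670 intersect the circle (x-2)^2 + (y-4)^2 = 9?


Substitute y = -0.1950x + 18.6670: (x-2)^2 + (-0.1950x+18.6670-4)^2 = 9
Expand to Ax^2 + Bx + C = 0, where b-k = 14.667
A = 1+m^2 = 1.038025
B = 2(m(b-k) - h) = 2(-0.1950*14.667 - 2) = -9.72013
C = h^2 + (b-k)^2 - r^2 = 4 + 215.120889 - 9 = 210.120889
disc = B^2-4AC = 94.4809 - 872.4429 = -777.9620
disc < 0

0 intersection points


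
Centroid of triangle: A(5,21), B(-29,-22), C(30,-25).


Gx = (5- 29+30)/3 = 6/3 = 2.0000
Gy = (21- 22- 25)/3 = -26/3 = -8.6667

G = (2.0000, -8.6667)


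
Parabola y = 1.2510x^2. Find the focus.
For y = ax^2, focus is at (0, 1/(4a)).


a = 1.2510
4a = 5.0040
focus = (0, 1/5.0040) = (0, 0.1998)

Focus = (0, 0.1998)


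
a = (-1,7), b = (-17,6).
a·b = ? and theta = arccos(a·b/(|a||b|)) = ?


a·b = -1*(-17) + 7*6 = 17 + 42 = 59
|a| = sqrt(1+49) = 7.0711
|b| = sqrt(289+36) = 18.0278
cos(theta) = 59/(sqrt(50)*sqrt(325)) = 59/sqrt(16250) = 0.462834
theta = arccos(59/sqrt(16250)) = 62.4299 degrees

a·b = 59, theta = 62.4299 deg


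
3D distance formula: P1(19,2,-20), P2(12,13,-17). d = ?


dx=-7, dy=11, dz=3
d = sqrt(49+121+9) = sqrt(179) = 13.3791

13.3791


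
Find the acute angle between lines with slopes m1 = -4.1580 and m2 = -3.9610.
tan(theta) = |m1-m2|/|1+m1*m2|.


m1-m2 = -0.197
1+m1*m2 = 17.469838
tan(theta) = |-0.197/17.469838| = 0.011277
theta = arctan(|-0.197/17.469838|) = 0.6461 degrees (acute angle)

0.6461 degrees


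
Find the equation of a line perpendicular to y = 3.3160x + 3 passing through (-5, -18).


Perpendicular slope = -1/m1 = -1/3.3160 = -0.3016
b2 = y0 - m2*x0 = -18 - 5/3.3160 = -18 - 1.5078 = -19.5078

y = -0.3016x - 19.5078


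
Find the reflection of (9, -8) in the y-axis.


Reflection rule for y-axis: (-x, y)
(9, -8) -> (-9, -8)

(-9, -8)


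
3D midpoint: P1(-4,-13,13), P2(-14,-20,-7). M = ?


Mx = (-4- 14)/2 = -9.0000
My = (-13- 20)/2 = -16.5000
Mz = (13- 7)/2 = 3.0000

M = (-9.0000, -16.5000, 3.0000)


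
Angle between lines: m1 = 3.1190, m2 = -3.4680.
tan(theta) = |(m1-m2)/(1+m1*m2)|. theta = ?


m1-m2 = 6.587
1+m1*m2 = -9.816692
tan(theta) = |6.587/(-9.816692)| = 0.671000
theta = arctan(|6.587/(-9.816692)|) = 33.8616 degrees (acute angle)

33.8616 degrees


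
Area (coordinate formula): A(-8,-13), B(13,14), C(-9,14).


-8*(14-14) = 0
13*(14+ 13) = 351
-9*(-13-14) = 243
sum = 594
Area = |594|/2 = 297.0000

297.0000 sq units


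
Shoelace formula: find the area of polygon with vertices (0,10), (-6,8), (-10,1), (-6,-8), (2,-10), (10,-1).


sum(xi*y_{i+1}) = 0*8 - 6*1 - 10*(-8) - 6*(-10) + 2*(-1) + 10*10 = 232
sum(yi*x_{i+1}) = 10*(-6) + 8*(-10) + 1*(-6) - 8*2 - 10*10 - 1*0 = -262
Area = |232 + 262|/2 = 494/2 = 247.0000

247.0000 sq units


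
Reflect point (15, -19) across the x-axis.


Reflection rule for x-axis: (x, -y)
(15, -19) -> (15, 19)

(15, 19)


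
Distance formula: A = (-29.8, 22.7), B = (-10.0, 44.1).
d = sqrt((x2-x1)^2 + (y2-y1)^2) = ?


dx = -10.0 + 29.8 = 19.8
dy = 44.1 - 22.7 = 21.4
d = sqrt(392.04 + 457.96) = sqrt(850) = 29.1548

29.1548


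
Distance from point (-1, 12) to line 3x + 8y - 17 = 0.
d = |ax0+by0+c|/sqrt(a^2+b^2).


|3*(-1) + 8*12 - 17| = |76| = 76
sqrt(9 + 64) = sqrt(73) = 8.5440
d = 76/sqrt(73) = 8.8951

8.8951


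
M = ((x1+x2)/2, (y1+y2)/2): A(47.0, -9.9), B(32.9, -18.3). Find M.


Mx = (47.0 + 32.9)/2 = 79.9/2 = 39.9500
My = (-9.9 - 18.3)/2 = -28.2/2 = -14.1000

(39.9500, -14.1000)


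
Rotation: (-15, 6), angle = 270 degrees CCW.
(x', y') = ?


cos(270) = 0, sin(270) = -1
x' = -15*0 - 6*(-1) = 6
y' = -15*(-1) + 6*0 = 15

(6, 15)


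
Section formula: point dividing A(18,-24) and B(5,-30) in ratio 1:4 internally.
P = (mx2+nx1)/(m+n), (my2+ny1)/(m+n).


Px = (1*5 + 4*18)/5 = 77/5 = 15.4000
Py = (1*(-30) + 4*(-24))/5 = -126/5 = -25.2000

P = (15.4000, -25.2000)


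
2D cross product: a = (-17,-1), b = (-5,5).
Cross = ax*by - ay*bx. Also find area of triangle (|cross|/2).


cross = -17*5 + 1*(-5) = -85 - 5 = -90
Triangle area = |-90|/2 = 90/2 = 45.0000

cross = -90, triangle area = 45.0000


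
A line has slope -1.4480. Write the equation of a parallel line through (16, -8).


Parallel lines have equal slopes.
m2 = -1.4480
b2 = -8 + 1.4480*16 = 15.1680

y = -1.4480x + 15.1680


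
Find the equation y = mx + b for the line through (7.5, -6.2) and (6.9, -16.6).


m = (-10.4)/(-0.6) = 17.3333
b = y1 - m*x1 = -6.2 - (-10.4*7.5)/(-0.6) = -6.2 - 130.0000 = -136.2000

y = 17.3333x - 136.2000


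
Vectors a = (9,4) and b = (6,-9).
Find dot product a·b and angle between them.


a·b = 9*6 + 4*(-9) = 54 - 36 = 18
|a| = sqrt(81+16) = 9.8489
|b| = sqrt(36+81) = 10.8167
cos(theta) = 18/(sqrt(97)*sqrt(117)) = 18/sqrt(11349) = 0.168964
theta = arccos(18/sqrt(11349)) = 80.2724 degrees

a·b = 18, theta = 80.2724 deg


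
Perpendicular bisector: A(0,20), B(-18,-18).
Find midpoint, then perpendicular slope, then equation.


Midpoint = (-9, 1)
Slope of AB = dy/dx = -38/(-18) = 2.1111
Perp slope = -dx/dy = -18/38 = -0.4737
b = My - (perp slope)*Mx = 1 + (-18*(-9))/(-38) = 1 - 4.2632 = -3.2632

y = -0.4737x - 3.2632


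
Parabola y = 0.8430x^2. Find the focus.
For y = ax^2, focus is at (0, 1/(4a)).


a = 0.8430
4a = 3.3720
focus = (0, 1/3.3720) = (0, 0.2966)

Focus = (0, 0.2966)


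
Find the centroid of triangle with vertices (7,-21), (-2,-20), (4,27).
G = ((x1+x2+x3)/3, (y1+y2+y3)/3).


Gx = (7- 2+4)/3 = 9/3 = 3.0000
Gy = (-21- 20+27)/3 = -14/3 = -4.6667

G = (3.0000, -4.6667)


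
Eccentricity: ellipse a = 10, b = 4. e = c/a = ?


c = sqrt(100-16) = sqrt(84) = 9.1652
e = c/a = sqrt(84)/10 = 0.9165

e = 0.9165


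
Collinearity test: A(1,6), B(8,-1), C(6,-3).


1*(-1+ 3) + 8*(-3-6) + 6*(6+ 1)
= 2 - 72 + 42 = -28

No, not collinear (determinant = -28)


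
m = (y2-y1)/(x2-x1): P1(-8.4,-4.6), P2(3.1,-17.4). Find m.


dy = -17.4 + 4.6 = -12.8
dx = 3.1 + 8.4 = 11.5
m = -12.8/11.5 = -1.1130

m = -1.1130


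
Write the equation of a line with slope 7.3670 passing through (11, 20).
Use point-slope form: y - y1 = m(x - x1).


y - 20 = 7.3670(x - 11)
y = 7.3670x + 20 - 7.3670*11
y = 7.3670x - 61.0370

y = 7.3670x - 61.0370


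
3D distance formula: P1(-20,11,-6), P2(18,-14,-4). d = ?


dx=38, dy=-25, dz=2
d = sqrt(1444+625+4) = sqrt(2073) = 45.5302

45.5302


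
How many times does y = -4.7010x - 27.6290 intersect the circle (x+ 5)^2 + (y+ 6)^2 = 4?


Substitute y = -4.7010x - 27.6290: (x+ 5)^2 + (-4.7010x- 27.6290+ 6)^2 = 4
Expand to Ax^2 + Bx + C = 0, where b-k = -21.629
A = 1+m^2 = 23.099401
B = 2(m(b-k) - h) = 2(-4.7010*(-21.629) + 5) = 213.355858
C = h^2 + (b-k)^2 - r^2 = 25 + 467.813641 - 4 = 488.813641
disc = B^2-4AC = 45520.7221 - 45165.2092 = 355.5129
disc > 0

2 intersection points


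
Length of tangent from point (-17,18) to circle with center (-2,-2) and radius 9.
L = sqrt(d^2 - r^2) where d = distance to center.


d = sqrt((-17+ 2)^2 + (18+ 2)^2) = sqrt(225+400) = 25.0000
L = sqrt(625.0000 - 81) = sqrt(544.0000) = 23.3238

23.3238


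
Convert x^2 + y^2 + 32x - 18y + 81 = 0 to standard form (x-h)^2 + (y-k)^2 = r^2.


h = -D/2 = -32/2 = -16
k = -E/2 = 18/2 = 9
r^2 = h^2 + k^2 - F = 256 + 81 - 81 = 256
r = 16

Center (-16, 9), radius = 16


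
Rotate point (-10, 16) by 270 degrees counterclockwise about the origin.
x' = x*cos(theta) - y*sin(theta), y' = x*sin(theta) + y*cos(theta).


cos(270) = 0, sin(270) = -1
x' = -10*0 - 16*(-1) = 16
y' = -10*(-1) + 16*0 = 10

(16, 10)


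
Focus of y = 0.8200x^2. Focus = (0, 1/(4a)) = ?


a = 0.8200
4a = 3.2800
focus = (0, 1/3.2800) = (0, 0.3049)

Focus = (0, 0.3049)


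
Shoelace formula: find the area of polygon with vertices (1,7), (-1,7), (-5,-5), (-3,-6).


sum(xi*y_{i+1}) = 1*7 - 1*(-5) - 5*(-6) - 3*7 = 21
sum(yi*x_{i+1}) = 7*(-1) + 7*(-5) - 5*(-3) - 6*1 = -33
Area = |21 + 33|/2 = 54/2 = 27.0000

27.0000 sq units


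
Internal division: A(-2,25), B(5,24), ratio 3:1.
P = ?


Px = (3*5 + 1*(-2))/4 = 13/4 = 3.2500
Py = (3*24 + 1*25)/4 = 97/4 = 24.2500

P = (3.2500, 24.2500)


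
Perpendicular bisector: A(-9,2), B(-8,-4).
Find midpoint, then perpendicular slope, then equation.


Midpoint = (-8.5, -1)
Slope of AB = dy/dx = -6/1 = -6.0000
Perp slope = -dx/dy = 1/6 = 0.1667
b = My - (perp slope)*Mx = -1 + (1*(-8.5))/(-6) = -1 + 1.4167 = 0.4167

y = 0.1667x + 0.4167


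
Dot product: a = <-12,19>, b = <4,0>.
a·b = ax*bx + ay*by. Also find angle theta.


a·b = -12*4 + 19*0 = -48 + 0 = -48
|a| = sqrt(144+361) = 22.4722
|b| = sqrt(16+0) = 4.0000
cos(theta) = -48/(sqrt(505)*sqrt(16)) = -48/sqrt(8080) = -0.533993
theta = arccos(-48/sqrt(8080)) = 122.2756 degrees

a·b = -48, theta = 122.2756 deg


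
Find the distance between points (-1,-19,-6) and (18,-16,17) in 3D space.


dx=19, dy=3, dz=23
d = sqrt(361+9+529) = sqrt(899) = 29.9833

29.9833


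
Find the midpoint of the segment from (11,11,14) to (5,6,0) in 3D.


Mx = (11+5)/2 = 8.0000
My = (11+6)/2 = 8.5000
Mz = (14+0)/2 = 7.0000

M = (8.0000, 8.5000, 7.0000)


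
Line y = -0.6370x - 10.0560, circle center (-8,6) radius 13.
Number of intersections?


Substitute y = -0.6370x - 10.0560: (x+ 8)^2 + (-0.6370x- 10.0560-6)^2 = 169
Expand to Ax^2 + Bx + C = 0, where b-k = -16.056
A = 1+m^2 = 1.405769
B = 2(m(b-k) - h) = 2(-0.6370*(-16.056) + 8) = 36.455344
C = h^2 + (b-k)^2 - r^2 = 64 + 257.795136 - 169 = 152.795136
disc = B^2-4AC = 1328.9921 - 859.1787 = 469.8134
disc > 0

2 intersection points


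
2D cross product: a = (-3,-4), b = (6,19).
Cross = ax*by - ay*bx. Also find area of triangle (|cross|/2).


cross = -3*19 + 4*6 = -57 + 24 = -33
Triangle area = |-33|/2 = 33/2 = 16.5000

cross = -33, triangle area = 16.5000


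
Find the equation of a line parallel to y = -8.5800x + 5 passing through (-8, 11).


Parallel lines have equal slopes.
m2 = -8.5800
b2 = 11 + 8.5800*(-8) = -57.6400

y = -8.5800x - 57.6400


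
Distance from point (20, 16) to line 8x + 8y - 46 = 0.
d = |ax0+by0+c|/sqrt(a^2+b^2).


|8*20 + 8*16 - 46| = |242| = 242
sqrt(64 + 64) = sqrt(128) = 11.3137
d = 242/sqrt(128) = 21.3900

21.3900


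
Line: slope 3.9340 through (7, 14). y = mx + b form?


y - 14 = 3.9340(x - 7)
y = 3.9340x + 14 - 3.9340*7
y = 3.9340x - 13.5380

y = 3.9340x - 13.5380


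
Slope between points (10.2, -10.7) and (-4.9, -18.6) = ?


dy = -18.6 + 10.7 = -7.9
dx = -4.9 - 10.2 = -15.1
m = -7.9/(-15.1) = 0.5232

m = 0.5232


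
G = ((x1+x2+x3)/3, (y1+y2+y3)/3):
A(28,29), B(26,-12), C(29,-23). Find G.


Gx = (28+26+29)/3 = 83/3 = 27.6667
Gy = (29- 12- 23)/3 = -6/3 = -2.0000

G = (27.6667, -2.0000)


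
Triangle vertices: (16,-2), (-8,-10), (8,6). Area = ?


16*(-10-6) = -256
-8*(6+ 2) = -64
8*(-2+ 10) = 64
sum = -256
Area = |-256|/2 = 128.0000

128.0000 sq units


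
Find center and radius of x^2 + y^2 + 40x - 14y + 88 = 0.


h = -D/2 = -40/2 = -20
k = -E/2 = 14/2 = 7
r^2 = h^2 + k^2 - F = 400 + 49 - 88 = 361
r = 19

Center (-20, 7), radius = 19


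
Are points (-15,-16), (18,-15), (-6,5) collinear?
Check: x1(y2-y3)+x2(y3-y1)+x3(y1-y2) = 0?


-15*(-15-5) + 18*(5+ 16) - 6*(-16+ 15)
= 300 + 378 + 6 = 684

No, not collinear (determinant = 684)


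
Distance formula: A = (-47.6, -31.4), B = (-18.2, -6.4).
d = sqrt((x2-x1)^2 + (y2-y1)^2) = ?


dx = -18.2 + 47.6 = 29.4
dy = -6.4 + 31.4 = 25.0
d = sqrt(864.36 + 625.0) = sqrt(1489.36) = 38.5922

38.5922


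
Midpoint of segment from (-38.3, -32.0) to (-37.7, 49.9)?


Mx = (-38.3 - 37.7)/2 = -76.0/2 = -38.0000
My = (-32.0 + 49.9)/2 = 17.9/2 = 8.9500

(-38.0000, 8.9500)


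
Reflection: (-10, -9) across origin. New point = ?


Reflection rule for origin: (-x, -y)
(-10, -9) -> (10, 9)

(10, 9)


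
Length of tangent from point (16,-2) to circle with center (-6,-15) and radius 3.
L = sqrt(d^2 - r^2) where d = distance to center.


d = sqrt((16+ 6)^2 + (-2+ 15)^2) = sqrt(484+169) = 25.5539
L = sqrt(653.0000 - 9) = sqrt(644.0000) = 25.3772

25.3772


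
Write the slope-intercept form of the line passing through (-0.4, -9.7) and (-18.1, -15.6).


m = (-5.9)/(-17.7) = 0.3333
b = y1 - m*x1 = -9.7 - (-5.9*(-0.4))/(-17.7) = -9.7 + 0.1333 = -9.5667

y = 0.3333x - 9.5667


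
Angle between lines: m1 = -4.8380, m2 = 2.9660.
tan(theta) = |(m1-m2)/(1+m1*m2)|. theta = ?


m1-m2 = -7.804
1+m1*m2 = -13.349508
tan(theta) = |-7.804/(-13.349508)| = 0.584591
theta = arctan(|-7.804/(-13.349508)|) = 30.3102 degrees (acute angle)

30.3102 degrees


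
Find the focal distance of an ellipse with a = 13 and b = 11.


c^2 = 13^2 - 11^2 = 169 - 121 = 48
c = sqrt(48) = 6.9282

c = 6.9282


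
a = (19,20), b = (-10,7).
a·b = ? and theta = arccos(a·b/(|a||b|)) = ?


a·b = 19*(-10) + 20*7 = -190 + 140 = -50
|a| = sqrt(361+400) = 27.5862
|b| = sqrt(100+49) = 12.2066
cos(theta) = -50/(sqrt(761)*sqrt(149)) = -50/sqrt(113389) = -0.148486
theta = arccos(-50/sqrt(113389)) = 98.5392 degrees

a·b = -50, theta = 98.5392 deg


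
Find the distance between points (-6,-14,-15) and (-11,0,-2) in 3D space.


dx=-5, dy=14, dz=13
d = sqrt(25+196+169) = sqrt(390) = 19.7484

19.7484


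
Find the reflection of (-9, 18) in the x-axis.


Reflection rule for x-axis: (x, -y)
(-9, 18) -> (-9, -18)

(-9, -18)


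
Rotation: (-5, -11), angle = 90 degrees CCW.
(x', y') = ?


cos(90) = 0, sin(90) = 1
x' = -5*0 + 11*1 = 11
y' = -5*1 - 11*0 = -5

(11, -5)


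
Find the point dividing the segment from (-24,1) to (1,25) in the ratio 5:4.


Px = (5*1 + 4*(-24))/9 = -91/9 = -10.1111
Py = (5*25 + 4*1)/9 = 129/9 = 14.3333

P = (-10.1111, 14.3333)


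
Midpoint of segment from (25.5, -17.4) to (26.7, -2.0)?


Mx = (25.5 + 26.7)/2 = 52.2/2 = 26.1000
My = (-17.4 - 2.0)/2 = -19.4/2 = -9.7000

(26.1000, -9.7000)


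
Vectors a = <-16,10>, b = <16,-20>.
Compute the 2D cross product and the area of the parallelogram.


cross = -16*(-20) - 10*16 = 320 - 160 = 160
Parallelogram area = |160| = 160

cross = 160, parallelogram area = 160


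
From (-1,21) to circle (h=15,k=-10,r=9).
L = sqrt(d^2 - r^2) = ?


d = sqrt((-1-15)^2 + (21+ 10)^2) = sqrt(256+961) = 34.8855
L = sqrt(1217.0000 - 81) = sqrt(1136.0000) = 33.7046

33.7046


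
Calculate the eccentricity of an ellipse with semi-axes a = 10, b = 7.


c = sqrt(100-49) = sqrt(51) = 7.1414
e = c/a = sqrt(51)/10 = 0.7141

e = 0.7141


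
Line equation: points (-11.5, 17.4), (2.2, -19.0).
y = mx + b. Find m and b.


m = (-36.4)/(13.7) = -2.6569
b = y1 - m*x1 = 17.4 - (-36.4*(-11.5))/(13.7) = 17.4 - 30.5547 = -13.1547

y = -2.6569x - 13.1547


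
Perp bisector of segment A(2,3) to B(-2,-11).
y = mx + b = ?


Midpoint = (0, -4)
Slope of AB = dy/dx = -14/(-4) = 3.5000
Perp slope = -dx/dy = -4/14 = -0.2857
b = My - (perp slope)*Mx = -4 + (-4*0)/(-14) = -4 + 0 = -4.0000

y = -0.2857x - 4.0000


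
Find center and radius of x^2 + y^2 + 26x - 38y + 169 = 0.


h = -D/2 = -26/2 = -13
k = -E/2 = 38/2 = 19
r^2 = h^2 + k^2 - F = 169 + 361 - 169 = 361
r = 19

Center (-13, 19), radius = 19


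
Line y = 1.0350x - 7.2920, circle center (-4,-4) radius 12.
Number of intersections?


Substitute y = 1.0350x - 7.2920: (x+ 4)^2 + (1.0350x- 7.2920+ 4)^2 = 144
Expand to Ax^2 + Bx + C = 0, where b-k = -3.292
A = 1+m^2 = 2.071225
B = 2(m(b-k) - h) = 2(1.0350*(-3.292) + 4) = 1.18556
C = h^2 + (b-k)^2 - r^2 = 16 + 10.837264 - 144 = -117.162736
disc = B^2-4AC = 1.4056 + 970.6816 = 972.0872
disc > 0

2 intersection points


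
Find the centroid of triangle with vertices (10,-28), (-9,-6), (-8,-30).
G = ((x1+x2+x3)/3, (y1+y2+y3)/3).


Gx = (10- 9- 8)/3 = -7/3 = -2.3333
Gy = (-28- 6- 30)/3 = -64/3 = -21.3333

G = (-2.3333, -21.3333)
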